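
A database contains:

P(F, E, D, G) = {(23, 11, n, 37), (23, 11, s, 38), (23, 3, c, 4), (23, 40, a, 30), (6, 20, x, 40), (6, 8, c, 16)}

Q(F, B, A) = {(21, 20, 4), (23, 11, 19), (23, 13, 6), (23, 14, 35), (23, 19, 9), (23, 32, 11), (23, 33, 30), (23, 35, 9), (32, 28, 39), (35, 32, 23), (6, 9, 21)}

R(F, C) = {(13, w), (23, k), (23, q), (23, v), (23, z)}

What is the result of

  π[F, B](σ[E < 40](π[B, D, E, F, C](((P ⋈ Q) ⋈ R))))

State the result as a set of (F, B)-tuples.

{(23, 11), (23, 13), (23, 14), (23, 19), (23, 32), (23, 33), (23, 35)}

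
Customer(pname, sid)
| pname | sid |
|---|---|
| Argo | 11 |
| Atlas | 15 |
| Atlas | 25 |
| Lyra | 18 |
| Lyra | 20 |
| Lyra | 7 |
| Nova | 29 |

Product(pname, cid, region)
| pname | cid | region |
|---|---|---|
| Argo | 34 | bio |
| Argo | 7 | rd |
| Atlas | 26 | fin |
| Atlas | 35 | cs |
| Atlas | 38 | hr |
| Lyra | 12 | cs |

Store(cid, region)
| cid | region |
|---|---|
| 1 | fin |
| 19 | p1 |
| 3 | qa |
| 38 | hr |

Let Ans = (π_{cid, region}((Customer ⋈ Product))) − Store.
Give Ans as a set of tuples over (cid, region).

{(12, cs), (26, fin), (34, bio), (35, cs), (7, rd)}

Customer ⋈ Product (natural join on pname): {(Argo, 11, 34, bio), (Argo, 11, 7, rd), (Atlas, 15, 26, fin), (Atlas, 15, 35, cs), (Atlas, 15, 38, hr), (Atlas, 25, 26, fin), (Atlas, 25, 35, cs), (Atlas, 25, 38, hr), (Lyra, 18, 12, cs), (Lyra, 20, 12, cs), (Lyra, 7, 12, cs)}
Projecting to cid, region (5 duplicate(s) eliminated): {(12, cs), (26, fin), (34, bio), (35, cs), (38, hr), (7, rd)}
Difference: {(12, cs), (26, fin), (34, bio), (35, cs), (38, hr), (7, rd)} with {(1, fin), (19, p1), (3, qa), (38, hr)} → {(12, cs), (26, fin), (34, bio), (35, cs), (7, rd)}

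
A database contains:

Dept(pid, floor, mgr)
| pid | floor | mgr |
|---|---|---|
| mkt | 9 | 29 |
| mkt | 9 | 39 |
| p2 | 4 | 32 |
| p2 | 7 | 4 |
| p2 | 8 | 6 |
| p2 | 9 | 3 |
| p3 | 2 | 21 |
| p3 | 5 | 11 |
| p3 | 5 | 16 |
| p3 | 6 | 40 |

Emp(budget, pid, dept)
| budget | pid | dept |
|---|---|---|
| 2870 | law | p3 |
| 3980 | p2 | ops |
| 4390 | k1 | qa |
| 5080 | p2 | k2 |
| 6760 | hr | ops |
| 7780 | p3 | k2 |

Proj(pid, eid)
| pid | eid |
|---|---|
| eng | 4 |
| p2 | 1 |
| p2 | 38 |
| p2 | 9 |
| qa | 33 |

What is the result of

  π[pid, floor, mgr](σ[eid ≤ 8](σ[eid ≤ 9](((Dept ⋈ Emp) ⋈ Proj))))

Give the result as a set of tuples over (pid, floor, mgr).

Natural join on pid: {(p2, 4, 32, 3980, ops), (p2, 4, 32, 5080, k2), (p2, 7, 4, 3980, ops), (p2, 7, 4, 5080, k2), (p2, 8, 6, 3980, ops), (p2, 8, 6, 5080, k2), (p2, 9, 3, 3980, ops), (p2, 9, 3, 5080, k2), (p3, 2, 21, 7780, k2), (p3, 5, 11, 7780, k2), (p3, 5, 16, 7780, k2), (p3, 6, 40, 7780, k2)}
Natural join on pid: {(p2, 4, 32, 3980, ops, 1), (p2, 4, 32, 3980, ops, 38), (p2, 4, 32, 3980, ops, 9), (p2, 4, 32, 5080, k2, 1), (p2, 4, 32, 5080, k2, 38), (p2, 4, 32, 5080, k2, 9), (p2, 7, 4, 3980, ops, 1), (p2, 7, 4, 3980, ops, 38), (p2, 7, 4, 3980, ops, 9), (p2, 7, 4, 5080, k2, 1), (p2, 7, 4, 5080, k2, 38), (p2, 7, 4, 5080, k2, 9), (p2, 8, 6, 3980, ops, 1), (p2, 8, 6, 3980, ops, 38), (p2, 8, 6, 3980, ops, 9), (p2, 8, 6, 5080, k2, 1), (p2, 8, 6, 5080, k2, 38), (p2, 8, 6, 5080, k2, 9), (p2, 9, 3, 3980, ops, 1), (p2, 9, 3, 3980, ops, 38), (p2, 9, 3, 3980, ops, 9), (p2, 9, 3, 5080, k2, 1), (p2, 9, 3, 5080, k2, 38), (p2, 9, 3, 5080, k2, 9)}
Apply σ_{eid ≤ 9}; surviving tuples: {(p2, 4, 32, 3980, ops, 1), (p2, 4, 32, 3980, ops, 9), (p2, 4, 32, 5080, k2, 1), (p2, 4, 32, 5080, k2, 9), (p2, 7, 4, 3980, ops, 1), (p2, 7, 4, 3980, ops, 9), (p2, 7, 4, 5080, k2, 1), (p2, 7, 4, 5080, k2, 9), (p2, 8, 6, 3980, ops, 1), (p2, 8, 6, 3980, ops, 9), (p2, 8, 6, 5080, k2, 1), (p2, 8, 6, 5080, k2, 9), (p2, 9, 3, 3980, ops, 1), (p2, 9, 3, 3980, ops, 9), (p2, 9, 3, 5080, k2, 1), (p2, 9, 3, 5080, k2, 9)}
Apply σ_{eid ≤ 8}; surviving tuples: {(p2, 4, 32, 3980, ops, 1), (p2, 4, 32, 5080, k2, 1), (p2, 7, 4, 3980, ops, 1), (p2, 7, 4, 5080, k2, 1), (p2, 8, 6, 3980, ops, 1), (p2, 8, 6, 5080, k2, 1), (p2, 9, 3, 3980, ops, 1), (p2, 9, 3, 5080, k2, 1)}
π_{pid, floor, mgr} gives {(p2, 4, 32), (p2, 7, 4), (p2, 8, 6), (p2, 9, 3)} (4 duplicate(s) eliminated).

{(p2, 4, 32), (p2, 7, 4), (p2, 8, 6), (p2, 9, 3)}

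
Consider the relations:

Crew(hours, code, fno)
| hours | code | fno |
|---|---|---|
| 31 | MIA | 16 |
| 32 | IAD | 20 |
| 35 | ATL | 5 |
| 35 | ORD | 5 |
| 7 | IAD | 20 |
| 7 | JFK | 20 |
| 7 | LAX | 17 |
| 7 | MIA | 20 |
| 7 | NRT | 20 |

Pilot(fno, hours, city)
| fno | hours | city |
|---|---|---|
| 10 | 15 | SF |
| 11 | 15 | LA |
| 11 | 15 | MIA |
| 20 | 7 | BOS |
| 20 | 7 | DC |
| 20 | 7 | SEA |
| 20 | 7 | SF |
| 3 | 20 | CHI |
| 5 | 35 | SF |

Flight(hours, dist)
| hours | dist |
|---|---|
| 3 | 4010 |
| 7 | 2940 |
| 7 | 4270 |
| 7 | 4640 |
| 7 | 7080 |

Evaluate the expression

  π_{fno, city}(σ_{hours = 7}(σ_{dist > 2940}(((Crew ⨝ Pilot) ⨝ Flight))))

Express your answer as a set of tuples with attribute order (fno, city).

{(20, BOS), (20, DC), (20, SEA), (20, SF)}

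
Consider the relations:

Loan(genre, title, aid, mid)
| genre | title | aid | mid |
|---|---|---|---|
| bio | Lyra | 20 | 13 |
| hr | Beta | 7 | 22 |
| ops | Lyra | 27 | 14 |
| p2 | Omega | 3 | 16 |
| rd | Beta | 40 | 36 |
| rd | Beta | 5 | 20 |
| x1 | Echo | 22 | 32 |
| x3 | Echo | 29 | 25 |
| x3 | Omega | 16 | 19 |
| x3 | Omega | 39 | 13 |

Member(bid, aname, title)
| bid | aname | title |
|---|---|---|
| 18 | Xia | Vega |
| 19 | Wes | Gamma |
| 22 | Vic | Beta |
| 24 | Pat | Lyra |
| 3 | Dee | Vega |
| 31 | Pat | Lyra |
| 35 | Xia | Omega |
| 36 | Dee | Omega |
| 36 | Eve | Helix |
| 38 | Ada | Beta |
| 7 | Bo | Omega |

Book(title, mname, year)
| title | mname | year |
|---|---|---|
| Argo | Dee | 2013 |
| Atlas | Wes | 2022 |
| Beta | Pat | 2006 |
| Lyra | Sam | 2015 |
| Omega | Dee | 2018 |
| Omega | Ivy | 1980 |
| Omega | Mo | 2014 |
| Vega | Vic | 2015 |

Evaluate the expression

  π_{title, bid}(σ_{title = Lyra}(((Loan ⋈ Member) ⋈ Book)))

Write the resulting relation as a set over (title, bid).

Joining Loan and Member on title yields {(bio, Lyra, 20, 13, 24, Pat), (bio, Lyra, 20, 13, 31, Pat), (hr, Beta, 7, 22, 22, Vic), (hr, Beta, 7, 22, 38, Ada), (ops, Lyra, 27, 14, 24, Pat), (ops, Lyra, 27, 14, 31, Pat), (p2, Omega, 3, 16, 35, Xia), (p2, Omega, 3, 16, 36, Dee), (p2, Omega, 3, 16, 7, Bo), (rd, Beta, 40, 36, 22, Vic), (rd, Beta, 40, 36, 38, Ada), (rd, Beta, 5, 20, 22, Vic), (rd, Beta, 5, 20, 38, Ada), (x3, Omega, 16, 19, 35, Xia), (x3, Omega, 16, 19, 36, Dee), (x3, Omega, 16, 19, 7, Bo), (x3, Omega, 39, 13, 35, Xia), (x3, Omega, 39, 13, 36, Dee), (x3, Omega, 39, 13, 7, Bo)}.
Joining (Loan ⋈ Member) and Book on title yields {(bio, Lyra, 20, 13, 24, Pat, Sam, 2015), (bio, Lyra, 20, 13, 31, Pat, Sam, 2015), (hr, Beta, 7, 22, 22, Vic, Pat, 2006), (hr, Beta, 7, 22, 38, Ada, Pat, 2006), (ops, Lyra, 27, 14, 24, Pat, Sam, 2015), (ops, Lyra, 27, 14, 31, Pat, Sam, 2015), (p2, Omega, 3, 16, 35, Xia, Dee, 2018), (p2, Omega, 3, 16, 35, Xia, Ivy, 1980), (p2, Omega, 3, 16, 35, Xia, Mo, 2014), (p2, Omega, 3, 16, 36, Dee, Dee, 2018), (p2, Omega, 3, 16, 36, Dee, Ivy, 1980), (p2, Omega, 3, 16, 36, Dee, Mo, 2014), (p2, Omega, 3, 16, 7, Bo, Dee, 2018), (p2, Omega, 3, 16, 7, Bo, Ivy, 1980), (p2, Omega, 3, 16, 7, Bo, Mo, 2014), (rd, Beta, 40, 36, 22, Vic, Pat, 2006), (rd, Beta, 40, 36, 38, Ada, Pat, 2006), (rd, Beta, 5, 20, 22, Vic, Pat, 2006), (rd, Beta, 5, 20, 38, Ada, Pat, 2006), (x3, Omega, 16, 19, 35, Xia, Dee, 2018), (x3, Omega, 16, 19, 35, Xia, Ivy, 1980), (x3, Omega, 16, 19, 35, Xia, Mo, 2014), (x3, Omega, 16, 19, 36, Dee, Dee, 2018), (x3, Omega, 16, 19, 36, Dee, Ivy, 1980), (x3, Omega, 16, 19, 36, Dee, Mo, 2014), (x3, Omega, 16, 19, 7, Bo, Dee, 2018), (x3, Omega, 16, 19, 7, Bo, Ivy, 1980), (x3, Omega, 16, 19, 7, Bo, Mo, 2014), (x3, Omega, 39, 13, 35, Xia, Dee, 2018), (x3, Omega, 39, 13, 35, Xia, Ivy, 1980), (x3, Omega, 39, 13, 35, Xia, Mo, 2014), (x3, Omega, 39, 13, 36, Dee, Dee, 2018), (x3, Omega, 39, 13, 36, Dee, Ivy, 1980), (x3, Omega, 39, 13, 36, Dee, Mo, 2014), (x3, Omega, 39, 13, 7, Bo, Dee, 2018), (x3, Omega, 39, 13, 7, Bo, Ivy, 1980), (x3, Omega, 39, 13, 7, Bo, Mo, 2014)}.
Selection title = Lyra: {(bio, Lyra, 20, 13, 24, Pat, Sam, 2015), (bio, Lyra, 20, 13, 31, Pat, Sam, 2015), (ops, Lyra, 27, 14, 24, Pat, Sam, 2015), (ops, Lyra, 27, 14, 31, Pat, Sam, 2015)}
Keep only column(s) title, bid (2 duplicate(s) eliminated): {(Lyra, 24), (Lyra, 31)}

{(Lyra, 24), (Lyra, 31)}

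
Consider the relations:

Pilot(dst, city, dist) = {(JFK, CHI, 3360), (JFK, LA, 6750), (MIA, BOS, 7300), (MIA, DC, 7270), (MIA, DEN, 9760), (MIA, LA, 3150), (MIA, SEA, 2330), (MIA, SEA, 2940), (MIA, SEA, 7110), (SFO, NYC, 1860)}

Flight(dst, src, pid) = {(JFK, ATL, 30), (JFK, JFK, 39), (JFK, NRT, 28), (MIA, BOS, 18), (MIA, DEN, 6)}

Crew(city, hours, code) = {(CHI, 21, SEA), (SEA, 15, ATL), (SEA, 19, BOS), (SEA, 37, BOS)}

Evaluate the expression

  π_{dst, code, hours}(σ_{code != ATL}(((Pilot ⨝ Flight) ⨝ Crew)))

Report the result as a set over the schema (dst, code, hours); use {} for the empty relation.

{(JFK, SEA, 21), (MIA, BOS, 19), (MIA, BOS, 37)}

Natural join on dst: {(JFK, CHI, 3360, ATL, 30), (JFK, CHI, 3360, JFK, 39), (JFK, CHI, 3360, NRT, 28), (JFK, LA, 6750, ATL, 30), (JFK, LA, 6750, JFK, 39), (JFK, LA, 6750, NRT, 28), (MIA, BOS, 7300, BOS, 18), (MIA, BOS, 7300, DEN, 6), (MIA, DC, 7270, BOS, 18), (MIA, DC, 7270, DEN, 6), (MIA, DEN, 9760, BOS, 18), (MIA, DEN, 9760, DEN, 6), (MIA, LA, 3150, BOS, 18), (MIA, LA, 3150, DEN, 6), (MIA, SEA, 2330, BOS, 18), (MIA, SEA, 2330, DEN, 6), (MIA, SEA, 2940, BOS, 18), (MIA, SEA, 2940, DEN, 6), (MIA, SEA, 7110, BOS, 18), (MIA, SEA, 7110, DEN, 6)}
Natural join on city: {(JFK, CHI, 3360, ATL, 30, 21, SEA), (JFK, CHI, 3360, JFK, 39, 21, SEA), (JFK, CHI, 3360, NRT, 28, 21, SEA), (MIA, SEA, 2330, BOS, 18, 15, ATL), (MIA, SEA, 2330, BOS, 18, 19, BOS), (MIA, SEA, 2330, BOS, 18, 37, BOS), (MIA, SEA, 2330, DEN, 6, 15, ATL), (MIA, SEA, 2330, DEN, 6, 19, BOS), (MIA, SEA, 2330, DEN, 6, 37, BOS), (MIA, SEA, 2940, BOS, 18, 15, ATL), (MIA, SEA, 2940, BOS, 18, 19, BOS), (MIA, SEA, 2940, BOS, 18, 37, BOS), (MIA, SEA, 2940, DEN, 6, 15, ATL), (MIA, SEA, 2940, DEN, 6, 19, BOS), (MIA, SEA, 2940, DEN, 6, 37, BOS), (MIA, SEA, 7110, BOS, 18, 15, ATL), (MIA, SEA, 7110, BOS, 18, 19, BOS), (MIA, SEA, 7110, BOS, 18, 37, BOS), (MIA, SEA, 7110, DEN, 6, 15, ATL), (MIA, SEA, 7110, DEN, 6, 19, BOS), (MIA, SEA, 7110, DEN, 6, 37, BOS)}
Selection code != ATL: {(JFK, CHI, 3360, ATL, 30, 21, SEA), (JFK, CHI, 3360, JFK, 39, 21, SEA), (JFK, CHI, 3360, NRT, 28, 21, SEA), (MIA, SEA, 2330, BOS, 18, 19, BOS), (MIA, SEA, 2330, BOS, 18, 37, BOS), (MIA, SEA, 2330, DEN, 6, 19, BOS), (MIA, SEA, 2330, DEN, 6, 37, BOS), (MIA, SEA, 2940, BOS, 18, 19, BOS), (MIA, SEA, 2940, BOS, 18, 37, BOS), (MIA, SEA, 2940, DEN, 6, 19, BOS), (MIA, SEA, 2940, DEN, 6, 37, BOS), (MIA, SEA, 7110, BOS, 18, 19, BOS), (MIA, SEA, 7110, BOS, 18, 37, BOS), (MIA, SEA, 7110, DEN, 6, 19, BOS), (MIA, SEA, 7110, DEN, 6, 37, BOS)}
Keep only column(s) dst, code, hours (12 duplicate(s) eliminated): {(JFK, SEA, 21), (MIA, BOS, 19), (MIA, BOS, 37)}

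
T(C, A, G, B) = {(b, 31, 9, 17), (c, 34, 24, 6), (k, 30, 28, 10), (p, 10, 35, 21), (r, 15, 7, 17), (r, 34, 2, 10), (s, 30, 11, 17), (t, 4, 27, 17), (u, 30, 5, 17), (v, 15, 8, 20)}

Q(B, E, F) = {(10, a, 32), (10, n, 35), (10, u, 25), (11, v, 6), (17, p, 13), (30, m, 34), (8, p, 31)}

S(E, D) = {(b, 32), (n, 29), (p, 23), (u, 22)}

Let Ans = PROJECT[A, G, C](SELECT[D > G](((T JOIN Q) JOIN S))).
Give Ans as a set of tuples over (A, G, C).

{(15, 7, r), (30, 11, s), (30, 28, k), (30, 5, u), (31, 9, b), (34, 2, r)}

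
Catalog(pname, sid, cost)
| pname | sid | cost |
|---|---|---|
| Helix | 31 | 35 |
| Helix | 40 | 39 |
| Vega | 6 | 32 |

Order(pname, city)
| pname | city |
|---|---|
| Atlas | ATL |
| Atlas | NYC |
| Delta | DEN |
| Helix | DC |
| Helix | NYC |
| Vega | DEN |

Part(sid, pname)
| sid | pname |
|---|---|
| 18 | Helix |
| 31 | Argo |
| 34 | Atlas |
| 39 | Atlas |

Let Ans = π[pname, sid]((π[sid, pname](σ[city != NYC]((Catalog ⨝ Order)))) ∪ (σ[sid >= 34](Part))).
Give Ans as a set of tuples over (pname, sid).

{(Atlas, 34), (Atlas, 39), (Helix, 31), (Helix, 40), (Vega, 6)}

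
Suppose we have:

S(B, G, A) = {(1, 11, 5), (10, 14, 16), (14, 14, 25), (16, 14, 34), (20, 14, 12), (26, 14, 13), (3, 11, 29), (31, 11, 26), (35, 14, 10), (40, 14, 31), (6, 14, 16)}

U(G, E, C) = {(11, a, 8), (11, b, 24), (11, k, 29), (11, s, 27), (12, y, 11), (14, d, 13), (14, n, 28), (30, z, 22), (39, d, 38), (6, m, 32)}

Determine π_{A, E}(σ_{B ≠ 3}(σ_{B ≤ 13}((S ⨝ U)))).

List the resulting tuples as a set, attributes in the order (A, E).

{(16, d), (16, n), (5, a), (5, b), (5, k), (5, s)}

Joining S and U on G yields {(1, 11, 5, a, 8), (1, 11, 5, b, 24), (1, 11, 5, k, 29), (1, 11, 5, s, 27), (10, 14, 16, d, 13), (10, 14, 16, n, 28), (14, 14, 25, d, 13), (14, 14, 25, n, 28), (16, 14, 34, d, 13), (16, 14, 34, n, 28), (20, 14, 12, d, 13), (20, 14, 12, n, 28), (26, 14, 13, d, 13), (26, 14, 13, n, 28), (3, 11, 29, a, 8), (3, 11, 29, b, 24), (3, 11, 29, k, 29), (3, 11, 29, s, 27), (31, 11, 26, a, 8), (31, 11, 26, b, 24), (31, 11, 26, k, 29), (31, 11, 26, s, 27), (35, 14, 10, d, 13), (35, 14, 10, n, 28), (40, 14, 31, d, 13), (40, 14, 31, n, 28), (6, 14, 16, d, 13), (6, 14, 16, n, 28)}.
σ[B ≤ 13]: keep tuples satisfying B ≤ 13 → {(1, 11, 5, a, 8), (1, 11, 5, b, 24), (1, 11, 5, k, 29), (1, 11, 5, s, 27), (10, 14, 16, d, 13), (10, 14, 16, n, 28), (3, 11, 29, a, 8), (3, 11, 29, b, 24), (3, 11, 29, k, 29), (3, 11, 29, s, 27), (6, 14, 16, d, 13), (6, 14, 16, n, 28)}
σ[B ≠ 3]: keep tuples satisfying B ≠ 3 → {(1, 11, 5, a, 8), (1, 11, 5, b, 24), (1, 11, 5, k, 29), (1, 11, 5, s, 27), (10, 14, 16, d, 13), (10, 14, 16, n, 28), (6, 14, 16, d, 13), (6, 14, 16, n, 28)}
Keep only column(s) A, E (2 duplicate(s) eliminated): {(16, d), (16, n), (5, a), (5, b), (5, k), (5, s)}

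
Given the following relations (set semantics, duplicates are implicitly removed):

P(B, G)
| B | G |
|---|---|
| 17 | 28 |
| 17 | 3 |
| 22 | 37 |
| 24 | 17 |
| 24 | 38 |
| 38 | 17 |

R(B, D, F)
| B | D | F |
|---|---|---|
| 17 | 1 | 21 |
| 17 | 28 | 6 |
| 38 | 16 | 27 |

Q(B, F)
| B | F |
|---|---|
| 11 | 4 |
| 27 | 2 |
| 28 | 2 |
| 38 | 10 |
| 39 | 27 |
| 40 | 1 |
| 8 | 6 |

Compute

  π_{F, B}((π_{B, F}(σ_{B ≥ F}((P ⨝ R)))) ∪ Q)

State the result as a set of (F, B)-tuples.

P ⋈ R (natural join on B): {(17, 28, 1, 21), (17, 28, 28, 6), (17, 3, 1, 21), (17, 3, 28, 6), (38, 17, 16, 27)}
Selection B ≥ F: {(17, 28, 28, 6), (17, 3, 28, 6), (38, 17, 16, 27)}
Projecting to B, F (1 duplicate(s) eliminated): {(17, 6), (38, 27)}
Taking the union: {(11, 4), (17, 6), (27, 2), (28, 2), (38, 10), (38, 27), (39, 27), (40, 1), (8, 6)}
Projecting to F, B: {(1, 40), (10, 38), (2, 27), (2, 28), (27, 38), (27, 39), (4, 11), (6, 17), (6, 8)}

{(1, 40), (10, 38), (2, 27), (2, 28), (27, 38), (27, 39), (4, 11), (6, 17), (6, 8)}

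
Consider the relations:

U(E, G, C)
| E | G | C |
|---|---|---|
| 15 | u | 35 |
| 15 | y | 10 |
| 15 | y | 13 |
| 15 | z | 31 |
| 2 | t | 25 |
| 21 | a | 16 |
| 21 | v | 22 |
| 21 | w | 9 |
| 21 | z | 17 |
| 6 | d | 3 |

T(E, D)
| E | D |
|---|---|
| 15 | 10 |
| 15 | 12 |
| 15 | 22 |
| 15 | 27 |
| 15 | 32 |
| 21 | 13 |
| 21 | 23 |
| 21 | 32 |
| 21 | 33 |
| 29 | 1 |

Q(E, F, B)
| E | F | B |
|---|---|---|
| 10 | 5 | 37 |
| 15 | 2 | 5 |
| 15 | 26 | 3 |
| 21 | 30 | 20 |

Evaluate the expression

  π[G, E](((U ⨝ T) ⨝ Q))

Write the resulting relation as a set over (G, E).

{(a, 21), (u, 15), (v, 21), (w, 21), (y, 15), (z, 15), (z, 21)}

U ⋈ T (natural join on E): {(15, u, 35, 10), (15, u, 35, 12), (15, u, 35, 22), (15, u, 35, 27), (15, u, 35, 32), (15, y, 10, 10), (15, y, 10, 12), (15, y, 10, 22), (15, y, 10, 27), (15, y, 10, 32), (15, y, 13, 10), (15, y, 13, 12), (15, y, 13, 22), (15, y, 13, 27), (15, y, 13, 32), (15, z, 31, 10), (15, z, 31, 12), (15, z, 31, 22), (15, z, 31, 27), (15, z, 31, 32), (21, a, 16, 13), (21, a, 16, 23), (21, a, 16, 32), (21, a, 16, 33), (21, v, 22, 13), (21, v, 22, 23), (21, v, 22, 32), (21, v, 22, 33), (21, w, 9, 13), (21, w, 9, 23), (21, w, 9, 32), (21, w, 9, 33), (21, z, 17, 13), (21, z, 17, 23), (21, z, 17, 32), (21, z, 17, 33)}
(U ⨝ T) ⋈ Q (natural join on E): {(15, u, 35, 10, 2, 5), (15, u, 35, 10, 26, 3), (15, u, 35, 12, 2, 5), (15, u, 35, 12, 26, 3), (15, u, 35, 22, 2, 5), (15, u, 35, 22, 26, 3), (15, u, 35, 27, 2, 5), (15, u, 35, 27, 26, 3), (15, u, 35, 32, 2, 5), (15, u, 35, 32, 26, 3), (15, y, 10, 10, 2, 5), (15, y, 10, 10, 26, 3), (15, y, 10, 12, 2, 5), (15, y, 10, 12, 26, 3), (15, y, 10, 22, 2, 5), (15, y, 10, 22, 26, 3), (15, y, 10, 27, 2, 5), (15, y, 10, 27, 26, 3), (15, y, 10, 32, 2, 5), (15, y, 10, 32, 26, 3), (15, y, 13, 10, 2, 5), (15, y, 13, 10, 26, 3), (15, y, 13, 12, 2, 5), (15, y, 13, 12, 26, 3), (15, y, 13, 22, 2, 5), (15, y, 13, 22, 26, 3), (15, y, 13, 27, 2, 5), (15, y, 13, 27, 26, 3), (15, y, 13, 32, 2, 5), (15, y, 13, 32, 26, 3), (15, z, 31, 10, 2, 5), (15, z, 31, 10, 26, 3), (15, z, 31, 12, 2, 5), (15, z, 31, 12, 26, 3), (15, z, 31, 22, 2, 5), (15, z, 31, 22, 26, 3), (15, z, 31, 27, 2, 5), (15, z, 31, 27, 26, 3), (15, z, 31, 32, 2, 5), (15, z, 31, 32, 26, 3), (21, a, 16, 13, 30, 20), (21, a, 16, 23, 30, 20), (21, a, 16, 32, 30, 20), (21, a, 16, 33, 30, 20), (21, v, 22, 13, 30, 20), (21, v, 22, 23, 30, 20), (21, v, 22, 32, 30, 20), (21, v, 22, 33, 30, 20), (21, w, 9, 13, 30, 20), (21, w, 9, 23, 30, 20), (21, w, 9, 32, 30, 20), (21, w, 9, 33, 30, 20), (21, z, 17, 13, 30, 20), (21, z, 17, 23, 30, 20), (21, z, 17, 32, 30, 20), (21, z, 17, 33, 30, 20)}
Keep only column(s) G, E (49 duplicate(s) eliminated): {(a, 21), (u, 15), (v, 21), (w, 21), (y, 15), (z, 15), (z, 21)}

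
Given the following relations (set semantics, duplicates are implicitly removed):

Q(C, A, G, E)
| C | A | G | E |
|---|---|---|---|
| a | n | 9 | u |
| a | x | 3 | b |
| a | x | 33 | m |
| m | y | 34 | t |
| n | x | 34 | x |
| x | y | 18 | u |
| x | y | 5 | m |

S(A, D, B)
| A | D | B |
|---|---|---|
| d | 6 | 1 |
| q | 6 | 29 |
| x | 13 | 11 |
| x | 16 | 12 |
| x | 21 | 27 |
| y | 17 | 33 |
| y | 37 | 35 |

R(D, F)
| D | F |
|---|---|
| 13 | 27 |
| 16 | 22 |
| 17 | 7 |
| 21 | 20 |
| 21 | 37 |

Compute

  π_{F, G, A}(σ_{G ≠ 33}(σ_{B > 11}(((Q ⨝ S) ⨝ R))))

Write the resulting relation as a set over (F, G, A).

Q ⋈ S (natural join on A): {(a, x, 3, b, 13, 11), (a, x, 3, b, 16, 12), (a, x, 3, b, 21, 27), (a, x, 33, m, 13, 11), (a, x, 33, m, 16, 12), (a, x, 33, m, 21, 27), (m, y, 34, t, 17, 33), (m, y, 34, t, 37, 35), (n, x, 34, x, 13, 11), (n, x, 34, x, 16, 12), (n, x, 34, x, 21, 27), (x, y, 18, u, 17, 33), (x, y, 18, u, 37, 35), (x, y, 5, m, 17, 33), (x, y, 5, m, 37, 35)}
(Q ⨝ S) ⋈ R (natural join on D): {(a, x, 3, b, 13, 11, 27), (a, x, 3, b, 16, 12, 22), (a, x, 3, b, 21, 27, 20), (a, x, 3, b, 21, 27, 37), (a, x, 33, m, 13, 11, 27), (a, x, 33, m, 16, 12, 22), (a, x, 33, m, 21, 27, 20), (a, x, 33, m, 21, 27, 37), (m, y, 34, t, 17, 33, 7), (n, x, 34, x, 13, 11, 27), (n, x, 34, x, 16, 12, 22), (n, x, 34, x, 21, 27, 20), (n, x, 34, x, 21, 27, 37), (x, y, 18, u, 17, 33, 7), (x, y, 5, m, 17, 33, 7)}
σ[B > 11]: keep tuples satisfying B > 11 → {(a, x, 3, b, 16, 12, 22), (a, x, 3, b, 21, 27, 20), (a, x, 3, b, 21, 27, 37), (a, x, 33, m, 16, 12, 22), (a, x, 33, m, 21, 27, 20), (a, x, 33, m, 21, 27, 37), (m, y, 34, t, 17, 33, 7), (n, x, 34, x, 16, 12, 22), (n, x, 34, x, 21, 27, 20), (n, x, 34, x, 21, 27, 37), (x, y, 18, u, 17, 33, 7), (x, y, 5, m, 17, 33, 7)}
σ[G ≠ 33]: keep tuples satisfying G ≠ 33 → {(a, x, 3, b, 16, 12, 22), (a, x, 3, b, 21, 27, 20), (a, x, 3, b, 21, 27, 37), (m, y, 34, t, 17, 33, 7), (n, x, 34, x, 16, 12, 22), (n, x, 34, x, 21, 27, 20), (n, x, 34, x, 21, 27, 37), (x, y, 18, u, 17, 33, 7), (x, y, 5, m, 17, 33, 7)}
π_{F, G, A} gives {(20, 3, x), (20, 34, x), (22, 3, x), (22, 34, x), (37, 3, x), (37, 34, x), (7, 18, y), (7, 34, y), (7, 5, y)}.

{(20, 3, x), (20, 34, x), (22, 3, x), (22, 34, x), (37, 3, x), (37, 34, x), (7, 18, y), (7, 34, y), (7, 5, y)}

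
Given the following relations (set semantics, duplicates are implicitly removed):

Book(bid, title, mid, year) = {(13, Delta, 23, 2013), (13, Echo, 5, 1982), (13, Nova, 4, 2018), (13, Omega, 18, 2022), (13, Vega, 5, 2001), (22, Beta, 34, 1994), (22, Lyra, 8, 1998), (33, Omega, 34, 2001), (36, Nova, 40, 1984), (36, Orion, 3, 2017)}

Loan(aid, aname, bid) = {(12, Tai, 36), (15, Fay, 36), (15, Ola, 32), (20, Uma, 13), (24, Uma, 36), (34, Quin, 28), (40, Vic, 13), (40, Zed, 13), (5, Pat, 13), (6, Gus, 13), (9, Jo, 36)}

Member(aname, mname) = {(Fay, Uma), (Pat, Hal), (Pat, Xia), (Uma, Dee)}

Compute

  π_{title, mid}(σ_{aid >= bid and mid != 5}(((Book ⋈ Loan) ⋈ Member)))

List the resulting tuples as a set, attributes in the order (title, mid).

{(Delta, 23), (Nova, 4), (Omega, 18)}

Natural join on bid: {(13, Delta, 23, 2013, 20, Uma), (13, Delta, 23, 2013, 40, Vic), (13, Delta, 23, 2013, 40, Zed), (13, Delta, 23, 2013, 5, Pat), (13, Delta, 23, 2013, 6, Gus), (13, Echo, 5, 1982, 20, Uma), (13, Echo, 5, 1982, 40, Vic), (13, Echo, 5, 1982, 40, Zed), (13, Echo, 5, 1982, 5, Pat), (13, Echo, 5, 1982, 6, Gus), (13, Nova, 4, 2018, 20, Uma), (13, Nova, 4, 2018, 40, Vic), (13, Nova, 4, 2018, 40, Zed), (13, Nova, 4, 2018, 5, Pat), (13, Nova, 4, 2018, 6, Gus), (13, Omega, 18, 2022, 20, Uma), (13, Omega, 18, 2022, 40, Vic), (13, Omega, 18, 2022, 40, Zed), (13, Omega, 18, 2022, 5, Pat), (13, Omega, 18, 2022, 6, Gus), (13, Vega, 5, 2001, 20, Uma), (13, Vega, 5, 2001, 40, Vic), (13, Vega, 5, 2001, 40, Zed), (13, Vega, 5, 2001, 5, Pat), (13, Vega, 5, 2001, 6, Gus), (36, Nova, 40, 1984, 12, Tai), (36, Nova, 40, 1984, 15, Fay), (36, Nova, 40, 1984, 24, Uma), (36, Nova, 40, 1984, 9, Jo), (36, Orion, 3, 2017, 12, Tai), (36, Orion, 3, 2017, 15, Fay), (36, Orion, 3, 2017, 24, Uma), (36, Orion, 3, 2017, 9, Jo)}
Natural join on aname: {(13, Delta, 23, 2013, 20, Uma, Dee), (13, Delta, 23, 2013, 5, Pat, Hal), (13, Delta, 23, 2013, 5, Pat, Xia), (13, Echo, 5, 1982, 20, Uma, Dee), (13, Echo, 5, 1982, 5, Pat, Hal), (13, Echo, 5, 1982, 5, Pat, Xia), (13, Nova, 4, 2018, 20, Uma, Dee), (13, Nova, 4, 2018, 5, Pat, Hal), (13, Nova, 4, 2018, 5, Pat, Xia), (13, Omega, 18, 2022, 20, Uma, Dee), (13, Omega, 18, 2022, 5, Pat, Hal), (13, Omega, 18, 2022, 5, Pat, Xia), (13, Vega, 5, 2001, 20, Uma, Dee), (13, Vega, 5, 2001, 5, Pat, Hal), (13, Vega, 5, 2001, 5, Pat, Xia), (36, Nova, 40, 1984, 15, Fay, Uma), (36, Nova, 40, 1984, 24, Uma, Dee), (36, Orion, 3, 2017, 15, Fay, Uma), (36, Orion, 3, 2017, 24, Uma, Dee)}
Apply σ_{aid >= bid and mid != 5}; surviving tuples: {(13, Delta, 23, 2013, 20, Uma, Dee), (13, Nova, 4, 2018, 20, Uma, Dee), (13, Omega, 18, 2022, 20, Uma, Dee)}
Projecting to title, mid: {(Delta, 23), (Nova, 4), (Omega, 18)}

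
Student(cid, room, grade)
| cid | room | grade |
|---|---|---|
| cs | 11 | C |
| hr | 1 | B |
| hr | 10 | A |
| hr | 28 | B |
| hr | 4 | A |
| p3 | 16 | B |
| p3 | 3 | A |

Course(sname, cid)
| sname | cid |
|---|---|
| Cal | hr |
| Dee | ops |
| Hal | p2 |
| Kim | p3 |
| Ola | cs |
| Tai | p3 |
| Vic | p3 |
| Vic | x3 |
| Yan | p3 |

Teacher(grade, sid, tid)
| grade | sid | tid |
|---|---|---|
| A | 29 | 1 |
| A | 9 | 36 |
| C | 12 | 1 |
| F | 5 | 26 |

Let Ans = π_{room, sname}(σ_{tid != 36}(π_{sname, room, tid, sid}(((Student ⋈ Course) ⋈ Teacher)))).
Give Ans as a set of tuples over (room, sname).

Natural join on cid: {(cs, 11, C, Ola), (hr, 1, B, Cal), (hr, 10, A, Cal), (hr, 28, B, Cal), (hr, 4, A, Cal), (p3, 16, B, Kim), (p3, 16, B, Tai), (p3, 16, B, Vic), (p3, 16, B, Yan), (p3, 3, A, Kim), (p3, 3, A, Tai), (p3, 3, A, Vic), (p3, 3, A, Yan)}
Natural join on grade: {(cs, 11, C, Ola, 12, 1), (hr, 10, A, Cal, 29, 1), (hr, 10, A, Cal, 9, 36), (hr, 4, A, Cal, 29, 1), (hr, 4, A, Cal, 9, 36), (p3, 3, A, Kim, 29, 1), (p3, 3, A, Kim, 9, 36), (p3, 3, A, Tai, 29, 1), (p3, 3, A, Tai, 9, 36), (p3, 3, A, Vic, 29, 1), (p3, 3, A, Vic, 9, 36), (p3, 3, A, Yan, 29, 1), (p3, 3, A, Yan, 9, 36)}
π[sname, room, tid, sid]: project onto (sname, room, tid, sid) → {(Cal, 10, 1, 29), (Cal, 10, 36, 9), (Cal, 4, 1, 29), (Cal, 4, 36, 9), (Kim, 3, 1, 29), (Kim, 3, 36, 9), (Ola, 11, 1, 12), (Tai, 3, 1, 29), (Tai, 3, 36, 9), (Vic, 3, 1, 29), (Vic, 3, 36, 9), (Yan, 3, 1, 29), (Yan, 3, 36, 9)}
Apply σ_{tid != 36}; surviving tuples: {(Cal, 10, 1, 29), (Cal, 4, 1, 29), (Kim, 3, 1, 29), (Ola, 11, 1, 12), (Tai, 3, 1, 29), (Vic, 3, 1, 29), (Yan, 3, 1, 29)}
π[room, sname]: project onto (room, sname) → {(10, Cal), (11, Ola), (3, Kim), (3, Tai), (3, Vic), (3, Yan), (4, Cal)}

{(10, Cal), (11, Ola), (3, Kim), (3, Tai), (3, Vic), (3, Yan), (4, Cal)}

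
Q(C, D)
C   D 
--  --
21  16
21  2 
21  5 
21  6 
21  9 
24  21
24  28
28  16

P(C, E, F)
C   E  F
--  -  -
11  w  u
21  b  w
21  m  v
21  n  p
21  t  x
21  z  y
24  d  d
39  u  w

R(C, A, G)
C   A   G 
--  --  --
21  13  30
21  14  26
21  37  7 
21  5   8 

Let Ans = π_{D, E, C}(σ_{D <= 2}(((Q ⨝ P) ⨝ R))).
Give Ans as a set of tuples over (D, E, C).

{(2, b, 21), (2, m, 21), (2, n, 21), (2, t, 21), (2, z, 21)}

Natural join on C: {(21, 16, b, w), (21, 16, m, v), (21, 16, n, p), (21, 16, t, x), (21, 16, z, y), (21, 2, b, w), (21, 2, m, v), (21, 2, n, p), (21, 2, t, x), (21, 2, z, y), (21, 5, b, w), (21, 5, m, v), (21, 5, n, p), (21, 5, t, x), (21, 5, z, y), (21, 6, b, w), (21, 6, m, v), (21, 6, n, p), (21, 6, t, x), (21, 6, z, y), (21, 9, b, w), (21, 9, m, v), (21, 9, n, p), (21, 9, t, x), (21, 9, z, y), (24, 21, d, d), (24, 28, d, d)}
Natural join on C: {(21, 16, b, w, 13, 30), (21, 16, b, w, 14, 26), (21, 16, b, w, 37, 7), (21, 16, b, w, 5, 8), (21, 16, m, v, 13, 30), (21, 16, m, v, 14, 26), (21, 16, m, v, 37, 7), (21, 16, m, v, 5, 8), (21, 16, n, p, 13, 30), (21, 16, n, p, 14, 26), (21, 16, n, p, 37, 7), (21, 16, n, p, 5, 8), (21, 16, t, x, 13, 30), (21, 16, t, x, 14, 26), (21, 16, t, x, 37, 7), (21, 16, t, x, 5, 8), (21, 16, z, y, 13, 30), (21, 16, z, y, 14, 26), (21, 16, z, y, 37, 7), (21, 16, z, y, 5, 8), (21, 2, b, w, 13, 30), (21, 2, b, w, 14, 26), (21, 2, b, w, 37, 7), (21, 2, b, w, 5, 8), (21, 2, m, v, 13, 30), (21, 2, m, v, 14, 26), (21, 2, m, v, 37, 7), (21, 2, m, v, 5, 8), (21, 2, n, p, 13, 30), (21, 2, n, p, 14, 26), (21, 2, n, p, 37, 7), (21, 2, n, p, 5, 8), (21, 2, t, x, 13, 30), (21, 2, t, x, 14, 26), (21, 2, t, x, 37, 7), (21, 2, t, x, 5, 8), (21, 2, z, y, 13, 30), (21, 2, z, y, 14, 26), (21, 2, z, y, 37, 7), (21, 2, z, y, 5, 8), (21, 5, b, w, 13, 30), (21, 5, b, w, 14, 26), (21, 5, b, w, 37, 7), (21, 5, b, w, 5, 8), (21, 5, m, v, 13, 30), (21, 5, m, v, 14, 26), (21, 5, m, v, 37, 7), (21, 5, m, v, 5, 8), (21, 5, n, p, 13, 30), (21, 5, n, p, 14, 26), (21, 5, n, p, 37, 7), (21, 5, n, p, 5, 8), (21, 5, t, x, 13, 30), (21, 5, t, x, 14, 26), (21, 5, t, x, 37, 7), (21, 5, t, x, 5, 8), (21, 5, z, y, 13, 30), (21, 5, z, y, 14, 26), (21, 5, z, y, 37, 7), (21, 5, z, y, 5, 8), (21, 6, b, w, 13, 30), (21, 6, b, w, 14, 26), (21, 6, b, w, 37, 7), (21, 6, b, w, 5, 8), (21, 6, m, v, 13, 30), (21, 6, m, v, 14, 26), (21, 6, m, v, 37, 7), (21, 6, m, v, 5, 8), (21, 6, n, p, 13, 30), (21, 6, n, p, 14, 26), (21, 6, n, p, 37, 7), (21, 6, n, p, 5, 8), (21, 6, t, x, 13, 30), (21, 6, t, x, 14, 26), (21, 6, t, x, 37, 7), (21, 6, t, x, 5, 8), (21, 6, z, y, 13, 30), (21, 6, z, y, 14, 26), (21, 6, z, y, 37, 7), (21, 6, z, y, 5, 8), (21, 9, b, w, 13, 30), (21, 9, b, w, 14, 26), (21, 9, b, w, 37, 7), (21, 9, b, w, 5, 8), (21, 9, m, v, 13, 30), (21, 9, m, v, 14, 26), (21, 9, m, v, 37, 7), (21, 9, m, v, 5, 8), (21, 9, n, p, 13, 30), (21, 9, n, p, 14, 26), (21, 9, n, p, 37, 7), (21, 9, n, p, 5, 8), (21, 9, t, x, 13, 30), (21, 9, t, x, 14, 26), (21, 9, t, x, 37, 7), (21, 9, t, x, 5, 8), (21, 9, z, y, 13, 30), (21, 9, z, y, 14, 26), (21, 9, z, y, 37, 7), (21, 9, z, y, 5, 8)}
Selection D <= 2: {(21, 2, b, w, 13, 30), (21, 2, b, w, 14, 26), (21, 2, b, w, 37, 7), (21, 2, b, w, 5, 8), (21, 2, m, v, 13, 30), (21, 2, m, v, 14, 26), (21, 2, m, v, 37, 7), (21, 2, m, v, 5, 8), (21, 2, n, p, 13, 30), (21, 2, n, p, 14, 26), (21, 2, n, p, 37, 7), (21, 2, n, p, 5, 8), (21, 2, t, x, 13, 30), (21, 2, t, x, 14, 26), (21, 2, t, x, 37, 7), (21, 2, t, x, 5, 8), (21, 2, z, y, 13, 30), (21, 2, z, y, 14, 26), (21, 2, z, y, 37, 7), (21, 2, z, y, 5, 8)}
π[D, E, C]: project onto (D, E, C) (15 duplicate(s) eliminated) → {(2, b, 21), (2, m, 21), (2, n, 21), (2, t, 21), (2, z, 21)}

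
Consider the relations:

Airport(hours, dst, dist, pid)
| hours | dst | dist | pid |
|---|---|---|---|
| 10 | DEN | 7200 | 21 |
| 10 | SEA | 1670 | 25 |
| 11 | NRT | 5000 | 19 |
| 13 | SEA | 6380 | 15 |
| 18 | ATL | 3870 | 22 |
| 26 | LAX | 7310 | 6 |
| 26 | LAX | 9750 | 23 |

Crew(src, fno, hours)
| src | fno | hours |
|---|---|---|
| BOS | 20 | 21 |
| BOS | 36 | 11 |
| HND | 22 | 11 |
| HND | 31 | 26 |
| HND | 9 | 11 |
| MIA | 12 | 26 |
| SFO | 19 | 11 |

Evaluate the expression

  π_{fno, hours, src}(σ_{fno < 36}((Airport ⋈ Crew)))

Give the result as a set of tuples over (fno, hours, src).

{(12, 26, MIA), (19, 11, SFO), (22, 11, HND), (31, 26, HND), (9, 11, HND)}

Joining Airport and Crew on hours yields {(11, NRT, 5000, 19, BOS, 36), (11, NRT, 5000, 19, HND, 22), (11, NRT, 5000, 19, HND, 9), (11, NRT, 5000, 19, SFO, 19), (26, LAX, 7310, 6, HND, 31), (26, LAX, 7310, 6, MIA, 12), (26, LAX, 9750, 23, HND, 31), (26, LAX, 9750, 23, MIA, 12)}.
Apply σ_{fno < 36}; surviving tuples: {(11, NRT, 5000, 19, HND, 22), (11, NRT, 5000, 19, HND, 9), (11, NRT, 5000, 19, SFO, 19), (26, LAX, 7310, 6, HND, 31), (26, LAX, 7310, 6, MIA, 12), (26, LAX, 9750, 23, HND, 31), (26, LAX, 9750, 23, MIA, 12)}
π_{fno, hours, src} gives {(12, 26, MIA), (19, 11, SFO), (22, 11, HND), (31, 26, HND), (9, 11, HND)} (2 duplicate(s) eliminated).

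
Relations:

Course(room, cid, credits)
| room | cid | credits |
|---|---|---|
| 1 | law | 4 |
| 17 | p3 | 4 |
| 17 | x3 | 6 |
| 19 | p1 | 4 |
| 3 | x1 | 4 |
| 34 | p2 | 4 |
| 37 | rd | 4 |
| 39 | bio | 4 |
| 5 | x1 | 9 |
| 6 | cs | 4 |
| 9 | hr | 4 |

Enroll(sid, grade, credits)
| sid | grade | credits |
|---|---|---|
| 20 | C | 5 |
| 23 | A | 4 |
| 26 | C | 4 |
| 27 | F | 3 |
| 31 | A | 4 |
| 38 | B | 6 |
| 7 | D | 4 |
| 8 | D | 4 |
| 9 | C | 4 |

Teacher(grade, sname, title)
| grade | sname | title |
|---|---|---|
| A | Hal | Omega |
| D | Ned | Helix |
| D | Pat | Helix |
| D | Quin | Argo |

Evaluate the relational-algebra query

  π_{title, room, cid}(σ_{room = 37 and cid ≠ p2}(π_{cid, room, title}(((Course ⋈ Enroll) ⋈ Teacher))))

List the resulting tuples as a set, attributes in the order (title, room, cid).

{(Argo, 37, rd), (Helix, 37, rd), (Omega, 37, rd)}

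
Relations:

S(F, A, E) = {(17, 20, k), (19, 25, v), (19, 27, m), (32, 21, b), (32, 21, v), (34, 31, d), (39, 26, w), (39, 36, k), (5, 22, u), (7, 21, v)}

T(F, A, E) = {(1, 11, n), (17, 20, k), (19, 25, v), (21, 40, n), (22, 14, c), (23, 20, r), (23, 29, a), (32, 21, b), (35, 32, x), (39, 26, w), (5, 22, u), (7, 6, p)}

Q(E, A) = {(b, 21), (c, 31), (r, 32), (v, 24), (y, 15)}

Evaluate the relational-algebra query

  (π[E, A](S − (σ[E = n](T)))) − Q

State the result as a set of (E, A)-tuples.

{(d, 31), (k, 20), (k, 36), (m, 27), (u, 22), (v, 21), (v, 25), (w, 26)}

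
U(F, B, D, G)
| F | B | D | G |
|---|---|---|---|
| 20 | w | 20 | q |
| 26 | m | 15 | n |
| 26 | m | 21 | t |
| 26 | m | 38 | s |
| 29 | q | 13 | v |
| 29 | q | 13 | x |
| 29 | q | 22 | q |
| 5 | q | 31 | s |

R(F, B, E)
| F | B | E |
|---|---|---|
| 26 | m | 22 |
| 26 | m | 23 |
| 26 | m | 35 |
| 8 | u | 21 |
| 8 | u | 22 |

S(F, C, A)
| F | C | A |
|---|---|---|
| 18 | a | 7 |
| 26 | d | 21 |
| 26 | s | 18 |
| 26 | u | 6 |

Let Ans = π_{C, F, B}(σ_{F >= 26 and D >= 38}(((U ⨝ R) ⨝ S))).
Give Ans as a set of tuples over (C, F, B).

{(d, 26, m), (s, 26, m), (u, 26, m)}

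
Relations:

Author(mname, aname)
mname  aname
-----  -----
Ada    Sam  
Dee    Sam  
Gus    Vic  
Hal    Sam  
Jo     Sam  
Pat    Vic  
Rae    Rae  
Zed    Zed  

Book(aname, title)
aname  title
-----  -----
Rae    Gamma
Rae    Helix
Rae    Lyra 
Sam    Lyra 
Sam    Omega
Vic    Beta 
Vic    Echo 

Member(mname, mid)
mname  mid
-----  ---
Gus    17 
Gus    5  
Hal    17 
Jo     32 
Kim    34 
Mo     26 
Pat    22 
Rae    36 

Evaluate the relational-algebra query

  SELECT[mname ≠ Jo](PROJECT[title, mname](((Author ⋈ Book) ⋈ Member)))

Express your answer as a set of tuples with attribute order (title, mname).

{(Beta, Gus), (Beta, Pat), (Echo, Gus), (Echo, Pat), (Gamma, Rae), (Helix, Rae), (Lyra, Hal), (Lyra, Rae), (Omega, Hal)}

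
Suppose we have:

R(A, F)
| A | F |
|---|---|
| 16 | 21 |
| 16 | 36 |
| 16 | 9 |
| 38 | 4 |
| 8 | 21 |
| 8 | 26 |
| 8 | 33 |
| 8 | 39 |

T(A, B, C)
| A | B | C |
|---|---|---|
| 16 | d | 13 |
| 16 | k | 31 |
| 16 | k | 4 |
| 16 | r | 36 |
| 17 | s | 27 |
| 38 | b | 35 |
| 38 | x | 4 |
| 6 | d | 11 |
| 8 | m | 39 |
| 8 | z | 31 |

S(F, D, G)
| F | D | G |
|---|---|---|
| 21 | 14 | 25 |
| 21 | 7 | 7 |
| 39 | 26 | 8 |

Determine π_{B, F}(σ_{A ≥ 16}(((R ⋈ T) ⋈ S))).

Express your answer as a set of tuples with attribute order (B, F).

Joining R and T on A yields {(16, 21, d, 13), (16, 21, k, 31), (16, 21, k, 4), (16, 21, r, 36), (16, 36, d, 13), (16, 36, k, 31), (16, 36, k, 4), (16, 36, r, 36), (16, 9, d, 13), (16, 9, k, 31), (16, 9, k, 4), (16, 9, r, 36), (38, 4, b, 35), (38, 4, x, 4), (8, 21, m, 39), (8, 21, z, 31), (8, 26, m, 39), (8, 26, z, 31), (8, 33, m, 39), (8, 33, z, 31), (8, 39, m, 39), (8, 39, z, 31)}.
Joining (R ⋈ T) and S on F yields {(16, 21, d, 13, 14, 25), (16, 21, d, 13, 7, 7), (16, 21, k, 31, 14, 25), (16, 21, k, 31, 7, 7), (16, 21, k, 4, 14, 25), (16, 21, k, 4, 7, 7), (16, 21, r, 36, 14, 25), (16, 21, r, 36, 7, 7), (8, 21, m, 39, 14, 25), (8, 21, m, 39, 7, 7), (8, 21, z, 31, 14, 25), (8, 21, z, 31, 7, 7), (8, 39, m, 39, 26, 8), (8, 39, z, 31, 26, 8)}.
σ[A ≥ 16]: keep tuples satisfying A ≥ 16 → {(16, 21, d, 13, 14, 25), (16, 21, d, 13, 7, 7), (16, 21, k, 31, 14, 25), (16, 21, k, 31, 7, 7), (16, 21, k, 4, 14, 25), (16, 21, k, 4, 7, 7), (16, 21, r, 36, 14, 25), (16, 21, r, 36, 7, 7)}
Projecting to B, F (5 duplicate(s) eliminated): {(d, 21), (k, 21), (r, 21)}

{(d, 21), (k, 21), (r, 21)}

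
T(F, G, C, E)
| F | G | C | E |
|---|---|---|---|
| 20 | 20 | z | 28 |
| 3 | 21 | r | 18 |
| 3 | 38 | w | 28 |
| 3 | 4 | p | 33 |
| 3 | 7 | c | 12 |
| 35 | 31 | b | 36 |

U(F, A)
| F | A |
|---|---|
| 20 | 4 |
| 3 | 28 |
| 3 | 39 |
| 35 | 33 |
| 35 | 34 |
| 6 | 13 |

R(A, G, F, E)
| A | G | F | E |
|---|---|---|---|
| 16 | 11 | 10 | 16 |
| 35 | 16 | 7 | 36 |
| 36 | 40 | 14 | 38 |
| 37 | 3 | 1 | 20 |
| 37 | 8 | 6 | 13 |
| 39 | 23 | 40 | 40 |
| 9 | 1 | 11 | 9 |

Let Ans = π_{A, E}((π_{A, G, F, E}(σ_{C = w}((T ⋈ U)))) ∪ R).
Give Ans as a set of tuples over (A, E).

{(16, 16), (28, 28), (35, 36), (36, 38), (37, 13), (37, 20), (39, 28), (39, 40), (9, 9)}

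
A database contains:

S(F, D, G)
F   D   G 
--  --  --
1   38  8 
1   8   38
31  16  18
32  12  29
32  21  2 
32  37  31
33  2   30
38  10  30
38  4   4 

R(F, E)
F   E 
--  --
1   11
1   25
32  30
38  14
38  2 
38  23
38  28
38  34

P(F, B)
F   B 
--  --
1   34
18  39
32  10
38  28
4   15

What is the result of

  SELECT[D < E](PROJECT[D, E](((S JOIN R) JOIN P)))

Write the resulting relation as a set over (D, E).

{(10, 14), (10, 23), (10, 28), (10, 34), (12, 30), (21, 30), (4, 14), (4, 23), (4, 28), (4, 34), (8, 11), (8, 25)}

Natural join on F: {(1, 38, 8, 11), (1, 38, 8, 25), (1, 8, 38, 11), (1, 8, 38, 25), (32, 12, 29, 30), (32, 21, 2, 30), (32, 37, 31, 30), (38, 10, 30, 14), (38, 10, 30, 2), (38, 10, 30, 23), (38, 10, 30, 28), (38, 10, 30, 34), (38, 4, 4, 14), (38, 4, 4, 2), (38, 4, 4, 23), (38, 4, 4, 28), (38, 4, 4, 34)}
Natural join on F: {(1, 38, 8, 11, 34), (1, 38, 8, 25, 34), (1, 8, 38, 11, 34), (1, 8, 38, 25, 34), (32, 12, 29, 30, 10), (32, 21, 2, 30, 10), (32, 37, 31, 30, 10), (38, 10, 30, 14, 28), (38, 10, 30, 2, 28), (38, 10, 30, 23, 28), (38, 10, 30, 28, 28), (38, 10, 30, 34, 28), (38, 4, 4, 14, 28), (38, 4, 4, 2, 28), (38, 4, 4, 23, 28), (38, 4, 4, 28, 28), (38, 4, 4, 34, 28)}
Keep only column(s) D, E: {(10, 14), (10, 2), (10, 23), (10, 28), (10, 34), (12, 30), (21, 30), (37, 30), (38, 11), (38, 25), (4, 14), (4, 2), (4, 23), (4, 28), (4, 34), (8, 11), (8, 25)}
Apply σ_{D < E}; surviving tuples: {(10, 14), (10, 23), (10, 28), (10, 34), (12, 30), (21, 30), (4, 14), (4, 23), (4, 28), (4, 34), (8, 11), (8, 25)}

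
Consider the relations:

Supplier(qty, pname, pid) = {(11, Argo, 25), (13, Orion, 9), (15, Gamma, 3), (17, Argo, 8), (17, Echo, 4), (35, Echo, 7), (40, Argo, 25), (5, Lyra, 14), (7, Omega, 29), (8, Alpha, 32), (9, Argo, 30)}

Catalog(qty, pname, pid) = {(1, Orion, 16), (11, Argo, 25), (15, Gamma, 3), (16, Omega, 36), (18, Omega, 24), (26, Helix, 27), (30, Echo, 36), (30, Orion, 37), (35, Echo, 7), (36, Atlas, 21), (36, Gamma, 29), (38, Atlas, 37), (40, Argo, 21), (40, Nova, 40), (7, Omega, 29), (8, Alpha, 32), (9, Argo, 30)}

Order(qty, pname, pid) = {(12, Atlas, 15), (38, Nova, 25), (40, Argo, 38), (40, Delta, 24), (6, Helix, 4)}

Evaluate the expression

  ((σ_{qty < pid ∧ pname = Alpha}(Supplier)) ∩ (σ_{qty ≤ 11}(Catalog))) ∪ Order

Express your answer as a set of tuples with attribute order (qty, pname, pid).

σ[qty < pid ∧ pname = Alpha]: keep tuples satisfying qty < pid ∧ pname = Alpha → {(8, Alpha, 32)}
σ[qty ≤ 11]: keep tuples satisfying qty ≤ 11 → {(1, Orion, 16), (11, Argo, 25), (7, Omega, 29), (8, Alpha, 32), (9, Argo, 30)}
Intersection: {(8, Alpha, 32)} with {(1, Orion, 16), (11, Argo, 25), (7, Omega, 29), (8, Alpha, 32), (9, Argo, 30)} → {(8, Alpha, 32)}
Union: {(8, Alpha, 32)} with {(12, Atlas, 15), (38, Nova, 25), (40, Argo, 38), (40, Delta, 24), (6, Helix, 4)} → {(12, Atlas, 15), (38, Nova, 25), (40, Argo, 38), (40, Delta, 24), (6, Helix, 4), (8, Alpha, 32)}

{(12, Atlas, 15), (38, Nova, 25), (40, Argo, 38), (40, Delta, 24), (6, Helix, 4), (8, Alpha, 32)}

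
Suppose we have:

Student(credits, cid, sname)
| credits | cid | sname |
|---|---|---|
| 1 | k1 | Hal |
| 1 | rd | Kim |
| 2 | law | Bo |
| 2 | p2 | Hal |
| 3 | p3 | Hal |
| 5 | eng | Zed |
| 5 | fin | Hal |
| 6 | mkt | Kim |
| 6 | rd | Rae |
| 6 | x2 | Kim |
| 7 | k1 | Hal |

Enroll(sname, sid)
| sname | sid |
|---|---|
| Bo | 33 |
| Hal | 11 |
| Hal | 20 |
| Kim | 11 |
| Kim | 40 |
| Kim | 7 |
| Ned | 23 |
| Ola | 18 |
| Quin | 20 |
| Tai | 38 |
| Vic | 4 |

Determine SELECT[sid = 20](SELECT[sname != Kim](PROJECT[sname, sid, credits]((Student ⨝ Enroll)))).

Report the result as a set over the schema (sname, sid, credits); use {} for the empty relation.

{(Hal, 20, 1), (Hal, 20, 2), (Hal, 20, 3), (Hal, 20, 5), (Hal, 20, 7)}

Student ⋈ Enroll (natural join on sname): {(1, k1, Hal, 11), (1, k1, Hal, 20), (1, rd, Kim, 11), (1, rd, Kim, 40), (1, rd, Kim, 7), (2, law, Bo, 33), (2, p2, Hal, 11), (2, p2, Hal, 20), (3, p3, Hal, 11), (3, p3, Hal, 20), (5, fin, Hal, 11), (5, fin, Hal, 20), (6, mkt, Kim, 11), (6, mkt, Kim, 40), (6, mkt, Kim, 7), (6, x2, Kim, 11), (6, x2, Kim, 40), (6, x2, Kim, 7), (7, k1, Hal, 11), (7, k1, Hal, 20)}
Keep only column(s) sname, sid, credits (3 duplicate(s) eliminated): {(Bo, 33, 2), (Hal, 11, 1), (Hal, 11, 2), (Hal, 11, 3), (Hal, 11, 5), (Hal, 11, 7), (Hal, 20, 1), (Hal, 20, 2), (Hal, 20, 3), (Hal, 20, 5), (Hal, 20, 7), (Kim, 11, 1), (Kim, 11, 6), (Kim, 40, 1), (Kim, 40, 6), (Kim, 7, 1), (Kim, 7, 6)}
Apply σ_{sname != Kim}; surviving tuples: {(Bo, 33, 2), (Hal, 11, 1), (Hal, 11, 2), (Hal, 11, 3), (Hal, 11, 5), (Hal, 11, 7), (Hal, 20, 1), (Hal, 20, 2), (Hal, 20, 3), (Hal, 20, 5), (Hal, 20, 7)}
Apply σ_{sid = 20}; surviving tuples: {(Hal, 20, 1), (Hal, 20, 2), (Hal, 20, 3), (Hal, 20, 5), (Hal, 20, 7)}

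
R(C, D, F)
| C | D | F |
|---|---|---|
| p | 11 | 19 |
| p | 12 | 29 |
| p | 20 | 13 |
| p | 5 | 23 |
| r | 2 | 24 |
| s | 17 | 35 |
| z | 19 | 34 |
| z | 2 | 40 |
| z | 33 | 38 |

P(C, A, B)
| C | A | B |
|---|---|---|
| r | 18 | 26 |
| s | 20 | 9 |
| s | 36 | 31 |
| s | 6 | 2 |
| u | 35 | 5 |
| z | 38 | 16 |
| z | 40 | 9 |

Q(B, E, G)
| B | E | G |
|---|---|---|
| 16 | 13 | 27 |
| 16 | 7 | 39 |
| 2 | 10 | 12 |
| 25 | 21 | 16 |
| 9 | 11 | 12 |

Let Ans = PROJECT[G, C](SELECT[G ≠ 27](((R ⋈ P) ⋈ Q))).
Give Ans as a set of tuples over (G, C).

{(12, s), (12, z), (39, z)}

Natural join on C: {(r, 2, 24, 18, 26), (s, 17, 35, 20, 9), (s, 17, 35, 36, 31), (s, 17, 35, 6, 2), (z, 19, 34, 38, 16), (z, 19, 34, 40, 9), (z, 2, 40, 38, 16), (z, 2, 40, 40, 9), (z, 33, 38, 38, 16), (z, 33, 38, 40, 9)}
Natural join on B: {(s, 17, 35, 20, 9, 11, 12), (s, 17, 35, 6, 2, 10, 12), (z, 19, 34, 38, 16, 13, 27), (z, 19, 34, 38, 16, 7, 39), (z, 19, 34, 40, 9, 11, 12), (z, 2, 40, 38, 16, 13, 27), (z, 2, 40, 38, 16, 7, 39), (z, 2, 40, 40, 9, 11, 12), (z, 33, 38, 38, 16, 13, 27), (z, 33, 38, 38, 16, 7, 39), (z, 33, 38, 40, 9, 11, 12)}
Apply σ_{G ≠ 27}; surviving tuples: {(s, 17, 35, 20, 9, 11, 12), (s, 17, 35, 6, 2, 10, 12), (z, 19, 34, 38, 16, 7, 39), (z, 19, 34, 40, 9, 11, 12), (z, 2, 40, 38, 16, 7, 39), (z, 2, 40, 40, 9, 11, 12), (z, 33, 38, 38, 16, 7, 39), (z, 33, 38, 40, 9, 11, 12)}
Projecting to G, C (5 duplicate(s) eliminated): {(12, s), (12, z), (39, z)}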